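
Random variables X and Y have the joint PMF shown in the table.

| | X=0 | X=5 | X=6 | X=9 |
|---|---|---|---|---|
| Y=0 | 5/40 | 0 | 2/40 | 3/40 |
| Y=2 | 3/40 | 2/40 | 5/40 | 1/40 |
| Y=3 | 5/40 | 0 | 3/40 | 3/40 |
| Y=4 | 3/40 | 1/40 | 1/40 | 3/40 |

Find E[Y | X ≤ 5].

41/19

P(X ≤ 5) = 19/40.
Σ Y·P over the event = 0·(5/40) + 2·(3/40) + 3·(5/40) + 4·(3/40) + 2·(2/40) + 4·(1/40) = 41/40.
E[Y | X ≤ 5] = (41/40) / (19/40) = 41/19.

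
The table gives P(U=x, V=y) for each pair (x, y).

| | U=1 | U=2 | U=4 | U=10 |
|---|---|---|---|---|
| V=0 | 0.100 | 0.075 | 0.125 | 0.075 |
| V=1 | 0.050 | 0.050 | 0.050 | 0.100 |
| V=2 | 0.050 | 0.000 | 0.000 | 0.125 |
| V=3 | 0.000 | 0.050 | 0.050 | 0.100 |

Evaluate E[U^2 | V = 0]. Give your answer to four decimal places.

26.4000

P(V = 0) = 0.375.
Summing U^2·P(U=x,V=y) over the conditioning event gives 9.900.
E[U^2 | V = 0] = (9.900) / (0.375) = 26.4000.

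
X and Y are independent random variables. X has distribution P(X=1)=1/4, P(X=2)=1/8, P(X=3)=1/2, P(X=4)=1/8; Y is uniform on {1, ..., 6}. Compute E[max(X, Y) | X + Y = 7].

P(X + Y = 7) = 1/6.
Summing max(X,Y)·P(x,y) over outcomes with X + Y = 7 gives 37/48.
E[max(X, Y) | X + Y = 7] = (37/48) / (1/6) = 37/8.

37/8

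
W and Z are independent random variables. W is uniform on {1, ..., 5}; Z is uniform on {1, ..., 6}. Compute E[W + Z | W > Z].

Outcomes with W > Z: (2,1), (3,1), (3,2), (4,1), (4,2), (4,3), (5,1), (5,2), (5,3), (5,4), each with probability 1/30.
E[W + Z | W > Z] = (3 + 4 + 5 + 5 + 6 + 7 + 6 + 7 + 8 + 9) / 10 = 6.

6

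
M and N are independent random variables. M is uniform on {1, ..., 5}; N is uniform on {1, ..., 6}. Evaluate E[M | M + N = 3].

3/2

Outcomes with M + N = 3: (1,2), (2,1), each with probability 1/30.
E[M | M + N = 3] = (1 + 2) / 2 = 3/2.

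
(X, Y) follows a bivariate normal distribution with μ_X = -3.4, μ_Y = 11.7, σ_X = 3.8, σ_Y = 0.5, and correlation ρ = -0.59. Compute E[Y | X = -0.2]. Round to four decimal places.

11.4516

E[Y | X=x] = μ_Y + ρ(σ_Y/σ_X)(x − μ_X) for jointly normal variables.
E[Y | X=-0.2] = 11.7 + (-0.59)·(0.5/3.8)·(-0.2 − (-3.4)) = 11.7 + (-0.077632)·(3.2) = 11.4516.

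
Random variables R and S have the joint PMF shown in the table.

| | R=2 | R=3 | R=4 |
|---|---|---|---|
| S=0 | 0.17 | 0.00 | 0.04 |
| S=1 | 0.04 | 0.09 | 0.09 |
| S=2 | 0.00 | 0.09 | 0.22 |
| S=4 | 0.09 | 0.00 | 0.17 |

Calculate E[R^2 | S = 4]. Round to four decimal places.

P(S = 4) = 0.26.
Σ R^2·P over the event = 4·(0.09) + 16·(0.17) = 3.08.
E[R^2 | S = 4] = (3.08) / (0.26) = 11.8462.

11.8462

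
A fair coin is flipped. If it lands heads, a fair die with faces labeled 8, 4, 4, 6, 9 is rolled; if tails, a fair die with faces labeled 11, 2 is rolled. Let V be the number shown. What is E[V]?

127/20

E[V | heads] = (8+4+4+6+9)/5 = 31/5.
E[V | tails] = (11+2)/2 = 13/2.
E[V] = (1/2)·(31/5) + (1/2)·(13/2) = 127/20.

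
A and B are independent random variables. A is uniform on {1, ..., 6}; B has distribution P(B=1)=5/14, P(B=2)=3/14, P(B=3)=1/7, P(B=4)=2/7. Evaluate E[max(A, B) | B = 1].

7/2

P(B = 1) = 5/14.
Summing max(A,B)·P(x,y) over outcomes with B = 1 gives 5/4.
E[max(A, B) | B = 1] = (5/4) / (5/14) = 7/2.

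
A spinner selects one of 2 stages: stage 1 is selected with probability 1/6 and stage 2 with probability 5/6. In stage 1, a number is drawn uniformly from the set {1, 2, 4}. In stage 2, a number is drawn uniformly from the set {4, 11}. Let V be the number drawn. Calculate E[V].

E[V | stage 1] = (1+2+4)/3 = 7/3.
E[V | stage 2] = (4+11)/2 = 15/2.
E[V] = (1/6)·(7/3) + (5/6)·(15/2) = 239/36.

239/36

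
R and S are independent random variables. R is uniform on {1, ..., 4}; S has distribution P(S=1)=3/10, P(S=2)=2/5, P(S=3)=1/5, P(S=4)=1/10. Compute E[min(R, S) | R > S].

31/19

P(R > S) = 19/40.
Summing min(R,S)·P(x,y) over outcomes with R > S gives 31/40.
E[min(R, S) | R > S] = (31/40) / (19/40) = 31/19.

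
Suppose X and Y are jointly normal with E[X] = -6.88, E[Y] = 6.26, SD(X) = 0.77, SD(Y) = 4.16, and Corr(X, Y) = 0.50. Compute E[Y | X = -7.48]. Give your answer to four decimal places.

4.6392

E[Y | X=x] = μ_Y + ρ(σ_Y/σ_X)(x − μ_X) for jointly normal variables.
E[Y | X=-7.48] = 6.26 + (0.50)·(4.16/0.77)·(-7.48 − (-6.88)) = 6.26 + (2.7013)·(-0.6) = 4.6392.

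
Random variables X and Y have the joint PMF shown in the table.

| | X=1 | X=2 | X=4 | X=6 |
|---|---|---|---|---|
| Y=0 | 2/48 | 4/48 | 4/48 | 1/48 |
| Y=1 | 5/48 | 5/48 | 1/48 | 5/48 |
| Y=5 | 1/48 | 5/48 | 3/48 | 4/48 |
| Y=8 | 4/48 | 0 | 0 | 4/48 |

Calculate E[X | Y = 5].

P(Y = 5) = 13/48.
Σ X·P over the event = 1·(1/48) + 2·(5/48) + 4·(3/48) + 6·(4/48) = 47/48.
E[X | Y = 5] = (47/48) / (13/48) = 47/13.

47/13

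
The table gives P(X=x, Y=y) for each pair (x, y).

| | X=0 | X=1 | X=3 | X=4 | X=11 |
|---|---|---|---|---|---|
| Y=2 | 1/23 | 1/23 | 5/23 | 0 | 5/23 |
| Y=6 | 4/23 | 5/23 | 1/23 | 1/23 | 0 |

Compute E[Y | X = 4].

P(X = 4) = 1/23.
Σ Y·P over the event = 6·(1/23) = 6/23.
E[Y | X = 4] = (6/23) / (1/23) = 6.

6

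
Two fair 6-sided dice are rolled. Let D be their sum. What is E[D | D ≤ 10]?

P(D ≤ 10) = 11/12.
E[D | D ≤ 10] = (109/18) / (11/12) = 218/33.

218/33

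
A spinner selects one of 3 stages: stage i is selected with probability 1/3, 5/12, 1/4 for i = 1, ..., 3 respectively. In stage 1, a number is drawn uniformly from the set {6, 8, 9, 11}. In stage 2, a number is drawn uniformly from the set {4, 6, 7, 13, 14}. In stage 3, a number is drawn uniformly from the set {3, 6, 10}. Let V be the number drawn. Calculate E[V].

E[V | stage 1] = (6+8+9+11)/4 = 17/2.
E[V | stage 2] = (4+6+7+13+14)/5 = 44/5.
E[V | stage 3] = (3+6+10)/3 = 19/3.
By the law of total expectation,
E[V] = (1/3)·(17/2) + (5/12)·(44/5) + (1/4)·(19/3) = 97/12.

97/12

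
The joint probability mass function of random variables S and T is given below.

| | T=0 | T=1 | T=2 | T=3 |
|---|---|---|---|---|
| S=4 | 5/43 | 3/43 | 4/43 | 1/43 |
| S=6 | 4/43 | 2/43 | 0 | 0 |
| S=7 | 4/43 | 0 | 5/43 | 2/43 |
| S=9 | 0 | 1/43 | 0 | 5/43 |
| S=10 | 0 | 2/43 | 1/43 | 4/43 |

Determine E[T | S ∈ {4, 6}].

16/19

P(S ∈ {4, 6}) = 19/43.
Σ T·P over the event = 0·(5/43) + 1·(3/43) + 2·(4/43) + 3·(1/43) + 0·(4/43) + 1·(2/43) = 16/43.
E[T | S ∈ {4, 6}] = (16/43) / (19/43) = 16/19.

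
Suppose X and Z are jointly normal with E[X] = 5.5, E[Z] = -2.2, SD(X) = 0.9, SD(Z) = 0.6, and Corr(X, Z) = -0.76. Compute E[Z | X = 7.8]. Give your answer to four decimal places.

-3.3653

The regression of Z on X has slope ρ·σ_Z/σ_X and passes through (μ_X, μ_Z).
E[Z | X=7.8] = -2.2 + (-0.76)·(0.6/0.9)·(7.8 − (5.5)) = -2.2 + (-0.50667)·(2.3) = -3.3653.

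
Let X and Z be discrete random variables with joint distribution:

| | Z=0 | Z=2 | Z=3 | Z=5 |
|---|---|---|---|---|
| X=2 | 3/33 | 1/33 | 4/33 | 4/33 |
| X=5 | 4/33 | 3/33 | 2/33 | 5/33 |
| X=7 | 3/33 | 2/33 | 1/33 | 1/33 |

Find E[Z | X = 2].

P(X = 2) = 4/11.
Σ Z·P over the event = 0·(3/33) + 2·(1/33) + 3·(4/33) + 5·(4/33) = 34/33.
E[Z | X = 2] = (34/33) / (4/11) = 17/6.

17/6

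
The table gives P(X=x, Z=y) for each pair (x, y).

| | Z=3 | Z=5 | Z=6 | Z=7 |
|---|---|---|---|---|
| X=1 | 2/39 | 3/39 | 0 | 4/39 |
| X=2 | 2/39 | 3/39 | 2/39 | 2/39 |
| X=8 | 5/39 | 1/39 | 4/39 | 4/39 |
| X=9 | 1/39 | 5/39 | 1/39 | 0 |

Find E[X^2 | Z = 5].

121/3

P(Z = 5) = 4/13.
Σ X^2·P over the event = 1·(3/39) + 4·(3/39) + 64·(1/39) + 81·(5/39) = 484/39.
E[X^2 | Z = 5] = (484/39) / (4/13) = 121/3.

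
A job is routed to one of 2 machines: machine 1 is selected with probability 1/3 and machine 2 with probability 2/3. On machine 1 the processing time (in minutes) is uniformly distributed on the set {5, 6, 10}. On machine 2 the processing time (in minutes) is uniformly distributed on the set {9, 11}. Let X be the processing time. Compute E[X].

9

E[X | machine 1] = (5+6+10)/3 = 7.
E[X | machine 2] = (9+11)/2 = 10.
By the law of total expectation,
E[X] = (1/3)·(7) + (2/3)·(10) = 9.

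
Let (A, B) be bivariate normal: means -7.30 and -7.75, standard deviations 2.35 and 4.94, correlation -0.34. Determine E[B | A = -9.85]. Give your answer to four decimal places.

For a bivariate normal, E[B | A=x] = μ_B + ρ·(σ_B/σ_A)·(x − μ_A).
E[B | A=-9.85] = -7.75 + (-0.34)·(4.94/2.35)·(-9.85 − (-7.30)) = -7.75 + (-0.71472)·(-2.55) = -5.9275.

-5.9275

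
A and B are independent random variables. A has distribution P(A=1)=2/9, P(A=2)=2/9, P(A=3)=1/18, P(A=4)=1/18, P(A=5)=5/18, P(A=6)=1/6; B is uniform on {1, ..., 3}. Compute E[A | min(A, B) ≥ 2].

P(min(A, B) ≥ 2) = 14/27.
Summing A·P(x,y) over outcomes with min(A, B) ≥ 2 gives 58/27.
E[A | min(A, B) ≥ 2] = (58/27) / (14/27) = 29/7.

29/7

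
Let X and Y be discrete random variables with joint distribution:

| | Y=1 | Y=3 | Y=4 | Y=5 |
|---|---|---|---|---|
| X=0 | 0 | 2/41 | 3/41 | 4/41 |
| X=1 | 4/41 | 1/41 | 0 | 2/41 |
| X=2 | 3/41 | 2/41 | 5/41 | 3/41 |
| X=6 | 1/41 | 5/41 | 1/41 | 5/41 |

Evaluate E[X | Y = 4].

P(Y = 4) = 9/41.
Summing X·P(X=x,Y=y) over the conditioning event gives 16/41.
E[X | Y = 4] = (16/41) / (9/41) = 16/9.

16/9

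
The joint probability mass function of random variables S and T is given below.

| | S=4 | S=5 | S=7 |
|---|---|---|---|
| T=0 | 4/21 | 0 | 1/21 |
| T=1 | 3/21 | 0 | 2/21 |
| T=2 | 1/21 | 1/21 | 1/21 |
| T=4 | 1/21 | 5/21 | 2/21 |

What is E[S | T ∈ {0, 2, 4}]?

P(T ∈ {0, 2, 4}) = 16/21.
Σ S·P over the event = 4·(4/21) + 4·(1/21) + 4·(1/21) + 5·(1/21) + 5·(5/21) + 7·(1/21) + 7·(1/21) + 7·(2/21) = 82/21.
E[S | T ∈ {0, 2, 4}] = (82/21) / (16/21) = 41/8.

41/8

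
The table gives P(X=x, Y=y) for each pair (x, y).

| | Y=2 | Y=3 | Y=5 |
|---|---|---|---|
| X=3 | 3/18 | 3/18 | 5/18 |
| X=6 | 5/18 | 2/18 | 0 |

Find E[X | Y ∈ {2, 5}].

P(Y ∈ {2, 5}) = 13/18.
Σ X·P over the event = 3·(3/18) + 3·(5/18) + 6·(5/18) = 3.
E[X | Y ∈ {2, 5}] = (3) / (13/18) = 54/13.

54/13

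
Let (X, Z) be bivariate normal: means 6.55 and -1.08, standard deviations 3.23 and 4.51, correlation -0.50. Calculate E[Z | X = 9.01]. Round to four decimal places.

For a bivariate normal, E[Z | X=x] = μ_Z + ρ·(σ_Z/σ_X)·(x − μ_X).
E[Z | X=9.01] = -1.08 + (-0.50)·(4.51/3.23)·(9.01 − (6.55)) = -1.08 + (-0.69814)·(2.46) = -2.7974.

-2.7974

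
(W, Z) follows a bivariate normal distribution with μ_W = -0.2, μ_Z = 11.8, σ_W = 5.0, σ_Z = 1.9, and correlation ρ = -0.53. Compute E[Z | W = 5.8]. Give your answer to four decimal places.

For a bivariate normal, E[Z | W=x] = μ_Z + ρ·(σ_Z/σ_W)·(x − μ_W).
E[Z | W=5.8] = 11.8 + (-0.53)·(1.9/5.0)·(5.8 − (-0.2)) = 11.8 + (-0.2014)·(6) = 10.5916.

10.5916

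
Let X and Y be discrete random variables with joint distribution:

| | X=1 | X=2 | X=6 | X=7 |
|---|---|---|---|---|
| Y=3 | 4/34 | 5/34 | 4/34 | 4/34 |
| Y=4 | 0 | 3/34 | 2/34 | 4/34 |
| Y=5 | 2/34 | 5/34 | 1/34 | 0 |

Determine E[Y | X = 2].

P(X = 2) = 13/34.
Summing Y·P(X=x,Y=y) over the conditioning event gives 26/17.
E[Y | X = 2] = (26/17) / (13/34) = 4.

4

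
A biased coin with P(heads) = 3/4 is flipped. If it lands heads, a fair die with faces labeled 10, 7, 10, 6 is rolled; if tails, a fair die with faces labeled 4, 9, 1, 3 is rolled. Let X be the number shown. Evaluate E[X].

29/4

E[X | heads] = (10+7+10+6)/4 = 33/4.
E[X | tails] = (4+9+1+3)/4 = 17/4.
By the law of total expectation,
E[X] = (3/4)·(33/4) + (1/4)·(17/4) = 29/4.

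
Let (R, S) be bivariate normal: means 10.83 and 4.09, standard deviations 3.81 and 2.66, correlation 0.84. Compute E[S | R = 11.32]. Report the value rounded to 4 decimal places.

4.3774

The regression of S on R has slope ρ·σ_S/σ_R and passes through (μ_R, μ_S).
E[S | R=11.32] = 4.09 + (0.84)·(2.66/3.81)·(11.32 − (10.83)) = 4.09 + (0.58646)·(0.49) = 4.3774.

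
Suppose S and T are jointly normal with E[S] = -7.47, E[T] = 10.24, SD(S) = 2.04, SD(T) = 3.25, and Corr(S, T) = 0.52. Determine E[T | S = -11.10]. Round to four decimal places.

7.2328

E[T | S=x] = μ_T + ρ(σ_T/σ_S)(x − μ_S) for jointly normal variables.
E[T | S=-11.10] = 10.24 + (0.52)·(3.25/2.04)·(-11.10 − (-7.47)) = 10.24 + (0.82843)·(-3.63) = 7.2328.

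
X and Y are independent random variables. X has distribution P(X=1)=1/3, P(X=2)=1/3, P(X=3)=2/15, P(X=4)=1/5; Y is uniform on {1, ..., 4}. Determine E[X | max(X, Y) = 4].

23/8

P(max(X, Y) = 4) = 2/5.
Summing X·P(x,y) over outcomes with max(X, Y) = 4 gives 23/20.
E[X | max(X, Y) = 4] = (23/20) / (2/5) = 23/8.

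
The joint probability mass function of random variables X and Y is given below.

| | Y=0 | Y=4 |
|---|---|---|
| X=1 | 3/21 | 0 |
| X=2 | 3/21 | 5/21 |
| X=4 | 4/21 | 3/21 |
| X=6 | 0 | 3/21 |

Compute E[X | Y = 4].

P(Y = 4) = 11/21.
Σ X·P over the event = 2·(5/21) + 4·(3/21) + 6·(3/21) = 40/21.
E[X | Y = 4] = (40/21) / (11/21) = 40/11.

40/11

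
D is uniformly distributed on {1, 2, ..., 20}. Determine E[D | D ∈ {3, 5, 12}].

20/3

P(D ∈ {3, 5, 12}) = 3/20.
Σ over the event: 3·1/20 + 5·1/20 + 12·1/20 = 1.
E[D | D ∈ {3, 5, 12}] = (1) / (3/20) = 20/3.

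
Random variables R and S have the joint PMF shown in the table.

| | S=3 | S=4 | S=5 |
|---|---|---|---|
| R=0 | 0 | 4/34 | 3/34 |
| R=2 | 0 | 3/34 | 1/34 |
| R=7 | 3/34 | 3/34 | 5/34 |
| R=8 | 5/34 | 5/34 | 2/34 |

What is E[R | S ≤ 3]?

P(S ≤ 3) = 4/17.
Σ R·P over the event = 7·(3/34) + 8·(5/34) = 61/34.
E[R | S ≤ 3] = (61/34) / (4/17) = 61/8.

61/8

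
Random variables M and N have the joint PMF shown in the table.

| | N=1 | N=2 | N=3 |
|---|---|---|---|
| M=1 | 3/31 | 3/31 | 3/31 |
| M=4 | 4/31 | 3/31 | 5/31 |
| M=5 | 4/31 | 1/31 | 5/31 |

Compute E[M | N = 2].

P(N = 2) = 7/31.
Σ M·P over the event = 1·(3/31) + 4·(3/31) + 5·(1/31) = 20/31.
E[M | N = 2] = (20/31) / (7/31) = 20/7.

20/7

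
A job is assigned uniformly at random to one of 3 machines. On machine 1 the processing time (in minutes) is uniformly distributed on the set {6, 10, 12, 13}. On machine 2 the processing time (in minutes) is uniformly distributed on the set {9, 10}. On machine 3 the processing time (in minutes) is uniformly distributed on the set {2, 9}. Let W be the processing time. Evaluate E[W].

101/12

E[W | machine 1] = (6+10+12+13)/4 = 41/4.
E[W | machine 2] = (9+10)/2 = 19/2.
E[W | machine 3] = (2+9)/2 = 11/2.
E[W] = (1/3)·(41/4) + (1/3)·(19/2) + (1/3)·(11/2) = 101/12.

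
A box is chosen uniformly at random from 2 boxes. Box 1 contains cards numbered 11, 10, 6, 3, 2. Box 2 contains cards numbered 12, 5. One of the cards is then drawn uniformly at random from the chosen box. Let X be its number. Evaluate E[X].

E[X | box 1] = (11+10+6+3+2)/5 = 32/5.
E[X | box 2] = (12+5)/2 = 17/2.
E[X] = (1/2)·(32/5) + (1/2)·(17/2) = 149/20.

149/20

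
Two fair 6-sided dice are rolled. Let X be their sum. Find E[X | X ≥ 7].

P(X ≥ 7) = 7/12.
Σ over the event: 7·1/6 + 8·5/36 + 9·1/9 + 10·1/12 + 11·1/18 + 12·1/36 = 91/18.
E[X | X ≥ 7] = (91/18) / (7/12) = 26/3.

26/3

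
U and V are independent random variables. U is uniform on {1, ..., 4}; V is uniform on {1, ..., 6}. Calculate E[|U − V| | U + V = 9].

2

Outcomes with U + V = 9: (3,6), (4,5), each with probability 1/24.
E[|U − V| | U + V = 9] = (3 + 1) / 2 = 2.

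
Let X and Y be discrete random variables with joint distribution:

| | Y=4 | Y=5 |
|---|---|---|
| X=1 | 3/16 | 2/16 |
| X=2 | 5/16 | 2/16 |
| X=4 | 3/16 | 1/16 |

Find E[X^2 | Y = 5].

26/5

P(Y = 5) = 5/16.
Σ X^2·P over the event = 1·(2/16) + 4·(2/16) + 16·(1/16) = 13/8.
E[X^2 | Y = 5] = (13/8) / (5/16) = 26/5.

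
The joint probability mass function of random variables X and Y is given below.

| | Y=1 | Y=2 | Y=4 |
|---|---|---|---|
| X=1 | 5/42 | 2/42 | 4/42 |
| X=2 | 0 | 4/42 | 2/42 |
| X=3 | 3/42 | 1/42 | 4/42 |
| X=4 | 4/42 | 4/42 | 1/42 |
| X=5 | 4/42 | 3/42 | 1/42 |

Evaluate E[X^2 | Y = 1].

P(Y = 1) = 8/21.
Σ X^2·P over the event = 1·(5/42) + 9·(3/42) + 16·(4/42) + 25·(4/42) = 14/3.
E[X^2 | Y = 1] = (14/3) / (8/21) = 49/4.

49/4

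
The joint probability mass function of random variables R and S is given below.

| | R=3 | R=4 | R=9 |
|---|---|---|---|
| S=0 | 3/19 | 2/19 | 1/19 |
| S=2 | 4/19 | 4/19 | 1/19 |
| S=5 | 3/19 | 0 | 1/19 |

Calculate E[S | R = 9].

P(R = 9) = 3/19.
Summing S·P(R=x,S=y) over the conditioning event gives 7/19.
E[S | R = 9] = (7/19) / (3/19) = 7/3.

7/3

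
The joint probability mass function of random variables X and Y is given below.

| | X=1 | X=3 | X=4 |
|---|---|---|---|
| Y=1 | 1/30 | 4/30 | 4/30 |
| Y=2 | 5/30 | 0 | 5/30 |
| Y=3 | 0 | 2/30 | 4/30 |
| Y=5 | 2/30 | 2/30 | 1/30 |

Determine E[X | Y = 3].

11/3

P(Y = 3) = 1/5.
Σ X·P over the event = 3·(2/30) + 4·(4/30) = 11/15.
E[X | Y = 3] = (11/15) / (1/5) = 11/3.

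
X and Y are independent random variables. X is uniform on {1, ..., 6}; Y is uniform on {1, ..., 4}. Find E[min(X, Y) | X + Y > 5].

P(X + Y > 5) = 7/12.
Summing min(X,Y)·P(x,y) over outcomes with X + Y > 5 gives 37/24.
E[min(X, Y) | X + Y > 5] = (37/24) / (7/12) = 37/14.

37/14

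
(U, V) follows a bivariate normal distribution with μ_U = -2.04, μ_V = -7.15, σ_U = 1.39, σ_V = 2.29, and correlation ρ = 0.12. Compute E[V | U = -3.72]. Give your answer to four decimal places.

The regression of V on U has slope ρ·σ_V/σ_U and passes through (μ_U, μ_V).
E[V | U=-3.72] = -7.15 + (0.12)·(2.29/1.39)·(-3.72 − (-2.04)) = -7.15 + (0.1977)·(-1.68) = -7.4821.

-7.4821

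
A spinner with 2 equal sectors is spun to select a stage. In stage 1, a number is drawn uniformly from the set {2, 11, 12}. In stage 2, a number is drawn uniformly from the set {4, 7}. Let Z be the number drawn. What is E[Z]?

83/12

E[Z | stage 1] = (2+11+12)/3 = 25/3.
E[Z | stage 2] = (4+7)/2 = 11/2.
By the law of total expectation,
E[Z] = (1/2)·(25/3) + (1/2)·(11/2) = 83/12.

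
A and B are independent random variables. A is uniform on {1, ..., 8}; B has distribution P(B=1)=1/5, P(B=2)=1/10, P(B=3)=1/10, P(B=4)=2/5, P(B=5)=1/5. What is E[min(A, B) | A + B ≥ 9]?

P(A + B ≥ 9) = 33/80.
Summing min(A,B)·P(x,y) over outcomes with A + B ≥ 9 gives 127/80.
E[min(A, B) | A + B ≥ 9] = (127/80) / (33/80) = 127/33.

127/33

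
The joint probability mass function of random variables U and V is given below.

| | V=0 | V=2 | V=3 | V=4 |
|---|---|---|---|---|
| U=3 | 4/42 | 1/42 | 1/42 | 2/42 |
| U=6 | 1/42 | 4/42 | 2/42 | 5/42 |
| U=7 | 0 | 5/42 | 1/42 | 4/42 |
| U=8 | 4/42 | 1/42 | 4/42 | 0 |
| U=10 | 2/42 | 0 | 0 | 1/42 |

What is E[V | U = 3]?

P(U = 3) = 4/21.
Summing V·P(U=x,V=y) over the conditioning event gives 13/42.
E[V | U = 3] = (13/42) / (4/21) = 13/8.

13/8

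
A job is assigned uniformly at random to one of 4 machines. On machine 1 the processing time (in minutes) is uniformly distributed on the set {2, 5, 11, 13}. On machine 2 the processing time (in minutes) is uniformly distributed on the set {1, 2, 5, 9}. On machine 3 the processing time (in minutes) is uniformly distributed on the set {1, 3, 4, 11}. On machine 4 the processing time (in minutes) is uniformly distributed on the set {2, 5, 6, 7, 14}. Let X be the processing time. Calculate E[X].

471/80

E[X | machine 1] = (2+5+11+13)/4 = 31/4.
E[X | machine 2] = (1+2+5+9)/4 = 17/4.
E[X | machine 3] = (1+3+4+11)/4 = 19/4.
E[X | machine 4] = (2+5+6+7+14)/5 = 34/5.
E[X] = (1/4)·(31/4) + (1/4)·(17/4) + (1/4)·(19/4) + (1/4)·(34/5) = 471/80.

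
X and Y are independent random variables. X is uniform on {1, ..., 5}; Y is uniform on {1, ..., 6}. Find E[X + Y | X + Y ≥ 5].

P(X + Y ≥ 5) = 4/5.
Summing (X+Y)·P(x,y) over outcomes with X + Y ≥ 5 gives 35/6.
E[X + Y | X + Y ≥ 5] = (35/6) / (4/5) = 175/24.

175/24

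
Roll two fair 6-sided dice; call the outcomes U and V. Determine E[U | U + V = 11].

Outcomes with U + V = 11: (5,6), (6,5), each with probability 1/36.
E[U | U + V = 11] = (5 + 6) / 2 = 11/2.

11/2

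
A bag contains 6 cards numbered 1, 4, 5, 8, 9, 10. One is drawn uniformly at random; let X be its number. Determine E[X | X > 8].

P(X > 8) = 1/3.
Σ over the event: 9·1/6 + 10·1/6 = 19/6.
E[X | X > 8] = (19/6) / (1/3) = 19/2.

19/2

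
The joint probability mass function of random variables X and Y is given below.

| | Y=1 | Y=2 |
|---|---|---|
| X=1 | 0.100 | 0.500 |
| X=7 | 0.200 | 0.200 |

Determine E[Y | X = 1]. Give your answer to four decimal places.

P(X = 1) = 0.600.
Summing Y·P(X=x,Y=y) over the conditioning event gives 1.100.
E[Y | X = 1] = (1.100) / (0.600) = 1.8333.

1.8333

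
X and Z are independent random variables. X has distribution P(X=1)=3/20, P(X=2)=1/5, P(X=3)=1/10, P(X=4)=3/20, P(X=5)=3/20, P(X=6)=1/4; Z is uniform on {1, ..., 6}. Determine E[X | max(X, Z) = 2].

P(max(X, Z) = 2) = 11/120.
Summing X·P(x,y) over outcomes with max(X, Z) = 2 gives 19/120.
E[X | max(X, Z) = 2] = (19/120) / (11/120) = 19/11.

19/11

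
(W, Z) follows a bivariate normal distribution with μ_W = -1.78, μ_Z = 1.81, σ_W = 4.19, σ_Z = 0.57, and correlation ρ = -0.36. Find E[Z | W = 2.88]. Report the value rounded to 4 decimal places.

The regression of Z on W has slope ρ·σ_Z/σ_W and passes through (μ_W, μ_Z).
E[Z | W=2.88] = 1.81 + (-0.36)·(0.57/4.19)·(2.88 − (-1.78)) = 1.81 + (-0.048974)·(4.66) = 1.5818.

1.5818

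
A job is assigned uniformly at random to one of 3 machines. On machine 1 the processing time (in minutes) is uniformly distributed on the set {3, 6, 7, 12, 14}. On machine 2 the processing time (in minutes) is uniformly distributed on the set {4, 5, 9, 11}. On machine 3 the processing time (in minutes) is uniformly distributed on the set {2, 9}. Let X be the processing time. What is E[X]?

E[X | machine 1] = (3+6+7+12+14)/5 = 42/5.
E[X | machine 2] = (4+5+9+11)/4 = 29/4.
E[X | machine 3] = (2+9)/2 = 11/2.
E[X] = (1/3)·(42/5) + (1/3)·(29/4) + (1/3)·(11/2) = 141/20.

141/20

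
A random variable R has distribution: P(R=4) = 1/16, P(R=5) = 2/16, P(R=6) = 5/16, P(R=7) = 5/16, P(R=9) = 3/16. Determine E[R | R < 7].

P(R < 7) = 1/2.
Σ over the event: 4·1/16 + 5·1/8 + 6·5/16 = 11/4.
E[R | R < 7] = (11/4) / (1/2) = 11/2.

11/2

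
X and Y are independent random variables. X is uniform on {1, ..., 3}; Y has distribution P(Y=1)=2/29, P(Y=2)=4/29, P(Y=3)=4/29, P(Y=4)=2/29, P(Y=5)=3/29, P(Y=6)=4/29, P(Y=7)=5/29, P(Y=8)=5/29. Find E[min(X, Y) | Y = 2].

5/3

P(Y = 2) = 4/29.
Summing min(X,Y)·P(x,y) over outcomes with Y = 2 gives 20/87.
E[min(X, Y) | Y = 2] = (20/87) / (4/29) = 5/3.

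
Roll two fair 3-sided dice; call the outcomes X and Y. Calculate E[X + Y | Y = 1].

3

P(Y = 1) = 1/3.
Summing (X+Y)·P(x,y) over outcomes with Y = 1 gives 1.
E[X + Y | Y = 1] = (1) / (1/3) = 3.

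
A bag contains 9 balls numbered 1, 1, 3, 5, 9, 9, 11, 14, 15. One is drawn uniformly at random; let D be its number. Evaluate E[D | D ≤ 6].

P(D ≤ 6) = 4/9.
Σ over the event: 1·2/9 + 3·1/9 + 5·1/9 = 10/9.
E[D | D ≤ 6] = (10/9) / (4/9) = 5/2.

5/2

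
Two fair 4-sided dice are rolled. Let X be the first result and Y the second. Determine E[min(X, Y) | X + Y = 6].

7/3

P(X + Y = 6) = 3/16.
Summing min(X,Y)·P(x,y) over outcomes with X + Y = 6 gives 7/16.
E[min(X, Y) | X + Y = 6] = (7/16) / (3/16) = 7/3.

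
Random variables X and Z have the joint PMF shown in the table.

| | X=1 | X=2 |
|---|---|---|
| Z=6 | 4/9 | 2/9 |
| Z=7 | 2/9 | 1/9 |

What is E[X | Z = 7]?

P(Z = 7) = 1/3.
Σ X·P over the event = 1·(2/9) + 2·(1/9) = 4/9.
E[X | Z = 7] = (4/9) / (1/3) = 4/3.

4/3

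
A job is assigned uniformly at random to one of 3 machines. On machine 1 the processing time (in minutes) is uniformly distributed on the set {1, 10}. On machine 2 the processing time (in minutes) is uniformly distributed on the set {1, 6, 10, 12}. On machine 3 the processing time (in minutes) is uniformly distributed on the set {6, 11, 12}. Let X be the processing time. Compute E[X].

269/36

E[X | machine 1] = (1+10)/2 = 11/2.
E[X | machine 2] = (1+6+10+12)/4 = 29/4.
E[X | machine 3] = (6+11+12)/3 = 29/3.
By the law of total expectation,
E[X] = (1/3)·(11/2) + (1/3)·(29/4) + (1/3)·(29/3) = 269/36.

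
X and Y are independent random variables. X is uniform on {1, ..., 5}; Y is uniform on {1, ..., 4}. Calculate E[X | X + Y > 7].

14/3

Outcomes with X + Y > 7: (4,4), (5,3), (5,4), each with probability 1/20.
E[X | X + Y > 7] = (4 + 5 + 5) / 3 = 14/3.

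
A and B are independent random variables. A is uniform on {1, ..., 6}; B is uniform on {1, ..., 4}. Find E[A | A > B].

P(A > B) = 7/12.
Summing A·P(x,y) over outcomes with A > B gives 8/3.
E[A | A > B] = (8/3) / (7/12) = 32/7.

32/7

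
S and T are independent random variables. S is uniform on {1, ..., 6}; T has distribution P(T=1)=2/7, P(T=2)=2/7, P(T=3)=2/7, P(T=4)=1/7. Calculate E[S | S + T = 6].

P(S + T = 6) = 1/6.
Summing S·P(x,y) over outcomes with S + T = 6 gives 13/21.
E[S | S + T = 6] = (13/21) / (1/6) = 26/7.

26/7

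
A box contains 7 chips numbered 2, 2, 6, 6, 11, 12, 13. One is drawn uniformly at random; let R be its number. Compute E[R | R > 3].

P(R > 3) = 5/7.
Σ over the event: 6·2/7 + 11·1/7 + 12·1/7 + 13·1/7 = 48/7.
E[R | R > 3] = (48/7) / (5/7) = 48/5.

48/5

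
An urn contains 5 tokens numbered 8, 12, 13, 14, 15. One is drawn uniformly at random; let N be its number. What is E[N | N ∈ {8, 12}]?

10

P(N ∈ {8, 12}) = 2/5.
Σ over the event: 8·1/5 + 12·1/5 = 4.
E[N | N ∈ {8, 12}] = (4) / (2/5) = 10.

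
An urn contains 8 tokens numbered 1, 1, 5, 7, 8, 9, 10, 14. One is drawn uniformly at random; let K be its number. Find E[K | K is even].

P(K is even) = 3/8.
Σ over the event: 8·1/8 + 10·1/8 + 14·1/8 = 4.
E[K | K is even] = (4) / (3/8) = 32/3.

32/3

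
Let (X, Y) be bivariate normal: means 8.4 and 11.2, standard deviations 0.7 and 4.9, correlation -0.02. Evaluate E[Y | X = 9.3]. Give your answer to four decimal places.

E[Y | X=x] = μ_Y + ρ(σ_Y/σ_X)(x − μ_X) for jointly normal variables.
E[Y | X=9.3] = 11.2 + (-0.02)·(4.9/0.7)·(9.3 − (8.4)) = 11.2 + (-0.14)·(0.9) = 11.0740.

11.0740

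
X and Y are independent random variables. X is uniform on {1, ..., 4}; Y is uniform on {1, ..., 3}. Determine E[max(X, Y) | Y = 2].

Outcomes with Y = 2: (1,2), (2,2), (3,2), (4,2), each with probability 1/12.
E[max(X, Y) | Y = 2] = (2 + 2 + 3 + 4) / 4 = 11/4.

11/4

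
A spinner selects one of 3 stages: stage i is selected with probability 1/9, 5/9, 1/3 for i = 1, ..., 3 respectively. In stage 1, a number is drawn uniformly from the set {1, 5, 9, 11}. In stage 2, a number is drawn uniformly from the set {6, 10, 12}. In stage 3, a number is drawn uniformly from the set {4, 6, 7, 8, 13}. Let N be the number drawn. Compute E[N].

2279/270

E[N | stage 1] = (1+5+9+11)/4 = 13/2.
E[N | stage 2] = (6+10+12)/3 = 28/3.
E[N | stage 3] = (4+6+7+8+13)/5 = 38/5.
E[N] = (1/9)·(13/2) + (5/9)·(28/3) + (1/3)·(38/5) = 2279/270.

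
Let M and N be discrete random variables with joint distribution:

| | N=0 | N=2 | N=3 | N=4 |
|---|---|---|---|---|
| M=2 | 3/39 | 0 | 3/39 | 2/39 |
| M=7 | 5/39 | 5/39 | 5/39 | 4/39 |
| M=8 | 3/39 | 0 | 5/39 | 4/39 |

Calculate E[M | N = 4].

P(N = 4) = 10/39.
Σ M·P over the event = 2·(2/39) + 7·(4/39) + 8·(4/39) = 64/39.
E[M | N = 4] = (64/39) / (10/39) = 32/5.

32/5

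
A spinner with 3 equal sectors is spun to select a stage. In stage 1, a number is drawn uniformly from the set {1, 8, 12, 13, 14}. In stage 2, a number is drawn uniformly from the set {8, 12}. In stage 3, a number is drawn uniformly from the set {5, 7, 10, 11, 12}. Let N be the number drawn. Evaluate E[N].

143/15

E[N | stage 1] = (1+8+12+13+14)/5 = 48/5.
E[N | stage 2] = (8+12)/2 = 10.
E[N | stage 3] = (5+7+10+11+12)/5 = 9.
E[N] = (1/3)·(48/5) + (1/3)·(10) + (1/3)·(9) = 143/15.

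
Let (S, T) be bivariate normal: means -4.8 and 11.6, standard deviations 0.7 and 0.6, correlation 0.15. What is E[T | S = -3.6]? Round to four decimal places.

11.7543

E[T | S=x] = μ_T + ρ(σ_T/σ_S)(x − μ_S) for jointly normal variables.
E[T | S=-3.6] = 11.6 + (0.15)·(0.6/0.7)·(-3.6 − (-4.8)) = 11.6 + (0.12857)·(1.2) = 11.7543.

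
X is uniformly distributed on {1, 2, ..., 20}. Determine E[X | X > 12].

Given X > 12, X is equally likely to be any of {13, 14, 15, 16, 17, 18, 19, 20}.
E[X | X > 12] = (13 + 14 + 15 + 16 + 17 + 18 + 19 + 20) / 8 = 33/2.

33/2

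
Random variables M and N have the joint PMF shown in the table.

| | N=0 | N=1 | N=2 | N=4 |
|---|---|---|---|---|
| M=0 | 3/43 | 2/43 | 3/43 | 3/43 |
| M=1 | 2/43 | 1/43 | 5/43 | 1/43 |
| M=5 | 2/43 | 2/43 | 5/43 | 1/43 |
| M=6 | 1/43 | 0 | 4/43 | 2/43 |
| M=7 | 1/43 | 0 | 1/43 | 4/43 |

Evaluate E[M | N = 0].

P(N = 0) = 9/43.
Summing M·P(M=x,N=y) over the conditioning event gives 25/43.
E[M | N = 0] = (25/43) / (9/43) = 25/9.

25/9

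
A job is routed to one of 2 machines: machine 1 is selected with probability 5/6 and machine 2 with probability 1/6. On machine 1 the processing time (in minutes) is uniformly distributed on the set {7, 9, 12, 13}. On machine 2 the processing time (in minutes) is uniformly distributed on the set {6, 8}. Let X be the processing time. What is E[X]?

E[X | machine 1] = (7+9+12+13)/4 = 41/4.
E[X | machine 2] = (6+8)/2 = 7.
By the law of total expectation,
E[X] = (5/6)·(41/4) + (1/6)·(7) = 233/24.

233/24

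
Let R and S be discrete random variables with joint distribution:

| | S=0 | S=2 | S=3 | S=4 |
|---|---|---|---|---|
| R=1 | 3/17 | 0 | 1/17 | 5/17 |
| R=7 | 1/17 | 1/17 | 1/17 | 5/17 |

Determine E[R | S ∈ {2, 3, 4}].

P(S ∈ {2, 3, 4}) = 13/17.
Σ R·P over the event = 1·(1/17) + 1·(5/17) + 7·(1/17) + 7·(1/17) + 7·(5/17) = 55/17.
E[R | S ∈ {2, 3, 4}] = (55/17) / (13/17) = 55/13.

55/13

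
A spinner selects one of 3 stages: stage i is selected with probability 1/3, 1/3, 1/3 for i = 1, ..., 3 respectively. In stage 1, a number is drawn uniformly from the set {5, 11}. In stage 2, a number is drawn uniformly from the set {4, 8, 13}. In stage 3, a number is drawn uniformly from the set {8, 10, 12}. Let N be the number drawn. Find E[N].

E[N | stage 1] = (5+11)/2 = 8.
E[N | stage 2] = (4+8+13)/3 = 25/3.
E[N | stage 3] = (8+10+12)/3 = 10.
By the law of total expectation,
E[N] = (1/3)·(8) + (1/3)·(25/3) + (1/3)·(10) = 79/9.

79/9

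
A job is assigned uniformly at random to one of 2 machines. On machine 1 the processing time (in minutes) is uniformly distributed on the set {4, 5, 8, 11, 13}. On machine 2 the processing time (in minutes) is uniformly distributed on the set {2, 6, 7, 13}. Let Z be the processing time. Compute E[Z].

E[Z | machine 1] = (4+5+8+11+13)/5 = 41/5.
E[Z | machine 2] = (2+6+7+13)/4 = 7.
E[Z] = (1/2)·(41/5) + (1/2)·(7) = 38/5.

38/5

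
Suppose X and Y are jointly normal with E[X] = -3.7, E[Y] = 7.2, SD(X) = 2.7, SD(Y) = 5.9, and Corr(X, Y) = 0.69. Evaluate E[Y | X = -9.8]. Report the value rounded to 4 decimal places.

-1.9974

The regression of Y on X has slope ρ·σ_Y/σ_X and passes through (μ_X, μ_Y).
E[Y | X=-9.8] = 7.2 + (0.69)·(5.9/2.7)·(-9.8 − (-3.7)) = 7.2 + (1.507778)·(-6.1) = -1.9974.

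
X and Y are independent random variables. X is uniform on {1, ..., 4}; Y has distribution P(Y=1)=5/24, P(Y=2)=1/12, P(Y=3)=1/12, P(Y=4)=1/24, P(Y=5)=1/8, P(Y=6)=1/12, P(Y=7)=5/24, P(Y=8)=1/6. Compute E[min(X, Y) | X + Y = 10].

31/11

P(X + Y = 10) = 11/96.
Summing min(X,Y)·P(x,y) over outcomes with X + Y = 10 gives 31/96.
E[min(X, Y) | X + Y = 10] = (31/96) / (11/96) = 31/11.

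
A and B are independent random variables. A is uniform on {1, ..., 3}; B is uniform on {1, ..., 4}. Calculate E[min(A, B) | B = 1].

1

Outcomes with B = 1: (1,1), (2,1), (3,1), each with probability 1/12.
E[min(A, B) | B = 1] = (1 + 1 + 1) / 3 = 1.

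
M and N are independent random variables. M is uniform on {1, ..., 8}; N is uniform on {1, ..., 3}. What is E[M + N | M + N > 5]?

P(M + N > 5) = 5/8.
Summing (M+N)·P(x,y) over outcomes with M + N > 5 gives 121/24.
E[M + N | M + N > 5] = (121/24) / (5/8) = 121/15.

121/15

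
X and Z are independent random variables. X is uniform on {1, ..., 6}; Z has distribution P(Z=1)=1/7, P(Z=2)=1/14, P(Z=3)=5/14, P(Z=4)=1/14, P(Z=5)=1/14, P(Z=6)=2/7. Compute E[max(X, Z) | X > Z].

P(X > Z) = 8/21.
Summing max(X,Z)·P(x,y) over outcomes with X > Z gives 25/14.
E[max(X, Z) | X > Z] = (25/14) / (8/21) = 75/16.

75/16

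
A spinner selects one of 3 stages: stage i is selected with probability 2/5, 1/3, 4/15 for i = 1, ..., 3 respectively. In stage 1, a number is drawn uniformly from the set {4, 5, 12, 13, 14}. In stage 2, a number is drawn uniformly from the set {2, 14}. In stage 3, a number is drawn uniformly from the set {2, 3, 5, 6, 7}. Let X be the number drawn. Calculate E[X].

E[X | stage 1] = (4+5+12+13+14)/5 = 48/5.
E[X | stage 2] = (2+14)/2 = 8.
E[X | stage 3] = (2+3+5+6+7)/5 = 23/5.
By the law of total expectation,
E[X] = (2/5)·(48/5) + (1/3)·(8) + (4/15)·(23/5) = 116/15.

116/15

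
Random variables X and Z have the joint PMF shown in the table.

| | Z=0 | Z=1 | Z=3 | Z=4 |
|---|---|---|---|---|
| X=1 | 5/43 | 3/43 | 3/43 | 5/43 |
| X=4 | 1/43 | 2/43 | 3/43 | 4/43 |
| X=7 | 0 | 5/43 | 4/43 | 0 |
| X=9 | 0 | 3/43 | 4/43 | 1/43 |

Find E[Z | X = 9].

19/8

P(X = 9) = 8/43.
Σ Z·P over the event = 1·(3/43) + 3·(4/43) + 4·(1/43) = 19/43.
E[Z | X = 9] = (19/43) / (8/43) = 19/8.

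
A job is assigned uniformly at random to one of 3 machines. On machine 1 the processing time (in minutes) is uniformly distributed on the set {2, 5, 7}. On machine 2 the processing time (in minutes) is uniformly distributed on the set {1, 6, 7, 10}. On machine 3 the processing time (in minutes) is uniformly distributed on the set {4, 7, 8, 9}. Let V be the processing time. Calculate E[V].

53/9

E[V | machine 1] = (2+5+7)/3 = 14/3.
E[V | machine 2] = (1+6+7+10)/4 = 6.
E[V | machine 3] = (4+7+8+9)/4 = 7.
E[V] = (1/3)·(14/3) + (1/3)·(6) + (1/3)·(7) = 53/9.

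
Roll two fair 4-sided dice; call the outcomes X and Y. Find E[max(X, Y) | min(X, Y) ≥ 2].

31/9

Outcomes with min(X, Y) ≥ 2: (2,2), (2,3), (2,4), (3,2), (3,3), (3,4), (4,2), (4,3), (4,4), each with probability 1/16.
E[max(X, Y) | min(X, Y) ≥ 2] = (2 + 3 + 4 + 3 + 3 + 4 + 4 + 4 + 4) / 9 = 31/9.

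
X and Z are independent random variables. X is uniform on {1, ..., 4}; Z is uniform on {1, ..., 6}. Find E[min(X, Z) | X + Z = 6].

2

P(X + Z = 6) = 1/6.
Summing min(X,Z)·P(x,y) over outcomes with X + Z = 6 gives 1/3.
E[min(X, Z) | X + Z = 6] = (1/3) / (1/6) = 2.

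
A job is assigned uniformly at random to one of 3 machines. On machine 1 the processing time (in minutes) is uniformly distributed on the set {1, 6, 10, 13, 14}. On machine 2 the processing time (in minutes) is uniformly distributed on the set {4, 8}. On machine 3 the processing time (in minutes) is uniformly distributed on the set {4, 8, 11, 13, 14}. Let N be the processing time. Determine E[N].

E[N | machine 1] = (1+6+10+13+14)/5 = 44/5.
E[N | machine 2] = (4+8)/2 = 6.
E[N | machine 3] = (4+8+11+13+14)/5 = 10.
E[N] = (1/3)·(44/5) + (1/3)·(6) + (1/3)·(10) = 124/15.

124/15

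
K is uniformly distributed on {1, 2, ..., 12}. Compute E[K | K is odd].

6

Given K is odd, K is equally likely to be any of {1, 3, 5, 7, 9, 11}.
E[K | K is odd] = (1 + 3 + 5 + 7 + 9 + 11) / 6 = 6.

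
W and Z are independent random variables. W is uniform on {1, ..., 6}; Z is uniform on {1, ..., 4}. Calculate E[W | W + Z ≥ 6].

32/7

P(W + Z ≥ 6) = 7/12.
Summing W·P(x,y) over outcomes with W + Z ≥ 6 gives 8/3.
E[W | W + Z ≥ 6] = (8/3) / (7/12) = 32/7.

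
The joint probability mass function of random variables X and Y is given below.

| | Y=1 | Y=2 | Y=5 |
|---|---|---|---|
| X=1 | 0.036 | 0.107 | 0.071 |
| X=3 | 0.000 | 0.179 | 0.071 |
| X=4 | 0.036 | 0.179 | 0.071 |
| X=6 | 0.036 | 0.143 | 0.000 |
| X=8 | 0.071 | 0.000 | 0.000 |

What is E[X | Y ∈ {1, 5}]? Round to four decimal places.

P(Y ∈ {1, 5}) = 0.392.
Σ X·P over the event = 1·(0.036) + 1·(0.071) + 3·(0.071) + 4·(0.036) + 4·(0.071) + 6·(0.036) + 8·(0.071) = 1.532.
E[X | Y ∈ {1, 5}] = (1.532) / (0.392) = 3.9082.

3.9082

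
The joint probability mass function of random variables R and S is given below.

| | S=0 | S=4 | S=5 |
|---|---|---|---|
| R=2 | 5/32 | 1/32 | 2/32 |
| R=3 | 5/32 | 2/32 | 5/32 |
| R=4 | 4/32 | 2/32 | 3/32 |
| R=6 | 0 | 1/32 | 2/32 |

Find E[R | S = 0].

41/14

P(S = 0) = 7/16.
Σ R·P over the event = 2·(5/32) + 3·(5/32) + 4·(4/32) = 41/32.
E[R | S = 0] = (41/32) / (7/16) = 41/14.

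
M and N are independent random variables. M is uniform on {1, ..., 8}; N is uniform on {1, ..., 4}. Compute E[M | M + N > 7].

46/7

P(M + N > 7) = 7/16.
Summing M·P(x,y) over outcomes with M + N > 7 gives 23/8.
E[M | M + N > 7] = (23/8) / (7/16) = 46/7.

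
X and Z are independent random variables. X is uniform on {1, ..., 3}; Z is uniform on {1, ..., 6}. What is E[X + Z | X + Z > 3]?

91/15

P(X + Z > 3) = 5/6.
Summing (X+Z)·P(x,y) over outcomes with X + Z > 3 gives 91/18.
E[X + Z | X + Z > 3] = (91/18) / (5/6) = 91/15.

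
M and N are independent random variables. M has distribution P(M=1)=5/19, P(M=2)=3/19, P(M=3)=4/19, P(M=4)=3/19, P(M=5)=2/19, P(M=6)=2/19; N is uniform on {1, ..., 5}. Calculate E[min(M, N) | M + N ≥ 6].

152/55

P(M + N ≥ 6) = 11/19.
Summing min(M,N)·P(x,y) over outcomes with M + N ≥ 6 gives 8/5.
E[min(M, N) | M + N ≥ 6] = (8/5) / (11/19) = 152/55.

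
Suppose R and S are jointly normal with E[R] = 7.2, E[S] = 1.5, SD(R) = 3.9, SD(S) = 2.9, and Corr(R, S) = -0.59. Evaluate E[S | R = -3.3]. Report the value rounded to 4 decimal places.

6.1065

E[S | R=x] = μ_S + ρ(σ_S/σ_R)(x − μ_R) for jointly normal variables.
E[S | R=-3.3] = 1.5 + (-0.59)·(2.9/3.9)·(-3.3 − (7.2)) = 1.5 + (-0.438718)·(-10.5) = 6.1065.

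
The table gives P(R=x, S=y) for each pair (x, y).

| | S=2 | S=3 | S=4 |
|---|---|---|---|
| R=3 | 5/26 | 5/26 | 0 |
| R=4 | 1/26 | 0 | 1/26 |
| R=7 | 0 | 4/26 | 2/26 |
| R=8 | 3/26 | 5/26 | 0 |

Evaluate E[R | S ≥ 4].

6

P(S ≥ 4) = 3/26.
Σ R·P over the event = 4·(1/26) + 7·(2/26) = 9/13.
E[R | S ≥ 4] = (9/13) / (3/26) = 6.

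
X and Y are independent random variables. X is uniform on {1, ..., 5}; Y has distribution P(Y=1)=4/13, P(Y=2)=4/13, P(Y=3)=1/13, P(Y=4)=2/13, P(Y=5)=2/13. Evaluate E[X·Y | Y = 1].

P(Y = 1) = 4/13.
Summing XY·P(x,y) over outcomes with Y = 1 gives 12/13.
E[X·Y | Y = 1] = (12/13) / (4/13) = 3.

3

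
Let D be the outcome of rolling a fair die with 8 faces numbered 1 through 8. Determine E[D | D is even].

Given D is even, D is equally likely to be any of {2, 4, 6, 8}.
E[D | D is even] = (2 + 4 + 6 + 8) / 4 = 5.

5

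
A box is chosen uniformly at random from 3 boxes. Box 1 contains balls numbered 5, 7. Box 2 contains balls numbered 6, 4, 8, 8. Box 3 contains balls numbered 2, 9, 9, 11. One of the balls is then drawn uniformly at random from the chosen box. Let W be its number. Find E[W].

27/4

E[W | box 1] = (5+7)/2 = 6.
E[W | box 2] = (6+4+8+8)/4 = 13/2.
E[W | box 3] = (2+9+9+11)/4 = 31/4.
E[W] = (1/3)·(6) + (1/3)·(13/2) + (1/3)·(31/4) = 27/4.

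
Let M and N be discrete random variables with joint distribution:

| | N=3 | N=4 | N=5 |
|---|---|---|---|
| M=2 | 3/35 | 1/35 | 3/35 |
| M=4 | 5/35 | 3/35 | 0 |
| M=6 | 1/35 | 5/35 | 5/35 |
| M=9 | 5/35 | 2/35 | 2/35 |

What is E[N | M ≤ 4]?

P(M ≤ 4) = 3/7.
Σ N·P over the event = 3·(3/35) + 4·(1/35) + 5·(3/35) + 3·(5/35) + 4·(3/35) = 11/7.
E[N | M ≤ 4] = (11/7) / (3/7) = 11/3.

11/3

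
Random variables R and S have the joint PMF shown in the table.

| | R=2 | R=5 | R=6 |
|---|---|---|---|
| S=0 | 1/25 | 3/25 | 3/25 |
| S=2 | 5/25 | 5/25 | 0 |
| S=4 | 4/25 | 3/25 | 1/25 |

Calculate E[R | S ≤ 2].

P(S ≤ 2) = 17/25.
Σ R·P over the event = 2·(1/25) + 2·(5/25) + 5·(3/25) + 5·(5/25) + 6·(3/25) = 14/5.
E[R | S ≤ 2] = (14/5) / (17/25) = 70/17.

70/17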